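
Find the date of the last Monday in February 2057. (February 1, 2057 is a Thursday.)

February 2057 begins on a Thursday, so the first Monday is February 5 (4 days later).
February 2057 has 28 days. Adding weeks: 5, 12, 19, 26 — the last one ≤ 28 is the 26th.

2057-02-26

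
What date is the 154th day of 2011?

June 3, 2011

January has 31 days (154 − 31 = 123 remain).
February has 28 days (123 − 28 = 95 remain).
March has 31 days (95 − 31 = 64 remain).
April has 30 days (64 − 30 = 34 remain).
May has 31 days (34 − 31 = 3 remain).
3 into June → June 3.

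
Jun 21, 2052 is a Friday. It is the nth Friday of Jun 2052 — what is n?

3rd

Day 21 falls in week ⌈21/7⌉ of the month.
Days 1–7 hold the 1st Friday, 8–14 the 2nd, 15–21 the 3rd, 22–28 the 4th, 29–31 the 5th.
21 is in the range for the 3rd.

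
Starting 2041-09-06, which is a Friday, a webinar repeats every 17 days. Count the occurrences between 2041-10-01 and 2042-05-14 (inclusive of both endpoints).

Occurrences land 17·i days after 2041-09-06 for i = 0, 1, 2, …
2041-10-01 is 25 days after the start; 25 ÷ 17 = 1 remainder 8; since the remainder is 8, round up to i = 2. First occurrence in the window: #3 on 2041-10-10 (2×17 = 34 days in).
2042-05-14 is 250 days after the start; 250 ÷ 17 = 14 remainder 12. Last occurrence in the window: #15 on 2042-05-02.
Occurrences #3 through #15: 13 in total.

13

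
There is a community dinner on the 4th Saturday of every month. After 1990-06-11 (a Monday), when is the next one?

June 1990 starts on a Friday; its first Saturday is the 2nd, so the 4th Saturday is the 23rd — 1990-06-23.
1990-06-23 is after 1990-06-11, so that is the next one.

1990-06-23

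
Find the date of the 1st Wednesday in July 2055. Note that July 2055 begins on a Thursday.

July 2055 begins on a Thursday, so the first Wednesday is July 7 (6 days later).

July 7, 2055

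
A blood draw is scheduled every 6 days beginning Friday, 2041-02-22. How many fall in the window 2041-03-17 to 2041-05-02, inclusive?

8

Occurrences land 6·i days after 2041-02-22 for i = 0, 1, 2, …
2041-03-17 is 23 days after the start; 23 ÷ 6 = 3 remainder 5; since the remainder is 5, round up to i = 4. First occurrence in the window: #5 on 2041-03-18 (4×6 = 24 days in).
2041-05-02 is 69 days after the start; 69 ÷ 6 = 11 remainder 3. Last occurrence in the window: #12 on 2041-04-29.
Occurrences #5 through #12: 8 in total.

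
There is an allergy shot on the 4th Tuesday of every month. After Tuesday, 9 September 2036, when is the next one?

23 September 2036

September 2036 starts on a Monday; its first Tuesday is the 2nd, so the 4th Tuesday is the 23rd — 23 September 2036.
23 September 2036 is after 9 September 2036, so that is the next one.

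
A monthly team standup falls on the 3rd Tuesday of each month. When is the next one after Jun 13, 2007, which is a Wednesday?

Jun 19, 2007

Jun 2007 starts on a Friday; its first Tuesday is the 5th, so the 3rd Tuesday is the 19th — Jun 19, 2007.
Jun 19, 2007 is after Jun 13, 2007, so that is the next one.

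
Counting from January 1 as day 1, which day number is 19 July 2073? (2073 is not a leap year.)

200

Days in months before July: 31 + 28 + 31 + 30 + 31 + 30 = 181.
Plus 19 days into July → day 200.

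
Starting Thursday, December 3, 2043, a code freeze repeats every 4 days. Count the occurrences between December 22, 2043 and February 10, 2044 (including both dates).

13

Occurrences land 4·i days after December 3, 2043 for i = 0, 1, 2, …
December 22, 2043 is 19 days after the start; 19 ÷ 4 = 4 remainder 3; since the remainder is 3, round up to i = 5. First occurrence in the window: #6 on December 23, 2043 (5×4 = 20 days in).
February 10, 2044 is 69 days after the start; 69 ÷ 4 = 17 remainder 1. Last occurrence in the window: #18 on February 9, 2044.
Occurrences #6 through #18: 13 in total.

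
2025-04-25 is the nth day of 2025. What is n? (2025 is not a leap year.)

115

Days in months before April: 31 + 28 + 31 = 90.
Plus 25 days into April → day 115.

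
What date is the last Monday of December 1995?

25 December 1995

December 1995 begins on a Friday, so the first Monday is December 4 (3 days later).
December 1995 has 31 days. Adding weeks: 4, 11, 18, 25 — the last one ≤ 31 is the 25th.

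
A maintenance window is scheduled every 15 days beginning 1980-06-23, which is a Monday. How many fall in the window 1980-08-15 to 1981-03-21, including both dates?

Occurrences land 15·i days after 1980-06-23 for i = 0, 1, 2, …
1980-08-15 is 53 days after the start; 53 ÷ 15 = 3 remainder 8; since the remainder is 8, round up to i = 4. First occurrence in the window: #5 on 1980-08-22 (4×15 = 60 days in).
1981-03-21 is 271 days after the start; 271 ÷ 15 = 18 remainder 1. Last occurrence in the window: #19 on 1981-03-20.
Occurrences #5 through #19: 15 in total.

15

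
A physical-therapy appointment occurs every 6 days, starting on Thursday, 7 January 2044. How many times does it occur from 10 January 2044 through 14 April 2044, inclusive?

16

Occurrences land 6·i days after 7 January 2044 for i = 0, 1, 2, …
10 January 2044 is 3 days after the start; 3 ÷ 6 = 0 remainder 3; since the remainder is 3, round up to i = 1. First occurrence in the window: #2 on 13 January 2044 (1×6 = 6 days in).
14 April 2044 is 98 days after the start; 98 ÷ 6 = 16 remainder 2. Last occurrence in the window: #17 on 12 April 2044.
Occurrences #2 through #17: 16 in total.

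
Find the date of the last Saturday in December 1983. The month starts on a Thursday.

1983-12-31

December 1983 begins on a Thursday, so the first Saturday is December 3 (2 days later).
December 1983 has 31 days. Adding weeks: 3, 10, 17, 24, 31 — the last one ≤ 31 is the 31st.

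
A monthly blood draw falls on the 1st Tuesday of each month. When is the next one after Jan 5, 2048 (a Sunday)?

Jan 7, 2048

Jan 2048 starts on a Wednesday, so its 1st Tuesday is Jan 7, 2048 (6 days in).
Jan 7, 2048 is after Jan 5, 2048, so that is the next one.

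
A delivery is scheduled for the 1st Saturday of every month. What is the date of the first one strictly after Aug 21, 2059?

Sep 6, 2059

Aug 2059 starts on a Friday, so its 1st Saturday is Aug 2, 2059 (1 day in).
That is not after Aug 21, 2059, so look at Sep 2059.
Sep 2059 starts on a Monday, so its 1st Saturday is Sep 6, 2059 (5 days in).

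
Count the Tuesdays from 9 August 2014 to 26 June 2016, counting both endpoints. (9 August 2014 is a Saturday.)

9 August 2014 is a Saturday; the first Tuesday on or after it is 12 August 2014 (3 days later).
From 12 August 2014 to 26 June 2016: 141 + 365 + 178 = 684 days (rest of 2014, 2015, to 26 June 2016 in 2016).
684 ÷ 7 = 97 full weeks with remainder 5, so 97 more Tuesdays after the first → 98.

98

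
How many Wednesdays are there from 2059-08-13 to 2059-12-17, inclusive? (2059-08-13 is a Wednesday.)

2059-08-13 is a Wednesday; the first Wednesday on or after it is 2059-08-13.
From 2059-08-13 to 2059-12-17: 18 + 30 + 31 + 30 + 17 = 126 days (rest of August, September, October, November, December).
126 ÷ 7 = 18 full weeks with remainder 0, so 18 more Wednesdays after the first → 19.

19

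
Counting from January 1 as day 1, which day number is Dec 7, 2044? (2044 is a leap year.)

Days in months before Dec: 31 + 29 + 31 + 30 + 31 + 30 + 31 + 31 + 30 + 31 + 30 = 335.
Plus 7 days into Dec → day 342.

342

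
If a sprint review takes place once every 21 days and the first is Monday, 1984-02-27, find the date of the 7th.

The 7th occurrence is 6 intervals after the first: 6 × 21 = 126 days after 1984-02-27.
February has 29 days — 2 days to the end of February leaves 124.
March has 31 days (93 left).
April has 30 days (63 left).
May has 31 days (32 left).
June has 30 days (2 left).
2 days into July → 1984-07-02.

1984-07-02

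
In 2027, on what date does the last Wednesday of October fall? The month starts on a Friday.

October 2027 begins on a Friday, so the first Wednesday is October 6 (5 days later).
October 2027 has 31 days. Adding weeks: 6, 13, 20, 27 — the last one ≤ 31 is the 27th.

October 27, 2027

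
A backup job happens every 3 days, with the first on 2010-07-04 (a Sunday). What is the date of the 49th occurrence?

2010-11-25

The 49th occurrence is 48 intervals after the first: 48 × 3 = 144 days after 2010-07-04.
July has 31 days — 27 days to the end of July leaves 117.
August has 31 days (86 left).
September has 30 days (56 left).
October has 31 days (25 left).
25 days into November → 2010-11-25.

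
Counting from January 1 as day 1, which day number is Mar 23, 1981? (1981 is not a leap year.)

Days in months before Mar: 31 + 28 = 59.
Plus 23 days into Mar → day 82.

82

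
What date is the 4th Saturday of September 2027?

25 September 2027

The first Saturday of September 2027 is September 4.
The 4th Saturday is 3 weeks later: 4 + 21 = 25.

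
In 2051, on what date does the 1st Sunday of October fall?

The first Sunday of October 2051 is October 1.

October 1, 2051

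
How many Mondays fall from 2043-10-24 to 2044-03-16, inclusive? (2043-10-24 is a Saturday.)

2043-10-24 is a Saturday; the first Monday on or after it is 2043-10-26 (2 days later).
From 2043-10-26 to 2044-03-16: 5 + 30 + 31 + 31 + 29 + 16 = 142 days (rest of October, November, December, January, February, March).
142 ÷ 7 = 20 full weeks with remainder 2, so 20 more Mondays after the first → 21.

21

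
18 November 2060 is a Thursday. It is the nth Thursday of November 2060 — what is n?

3rd

Day 18 falls in week ⌈18/7⌉ of the month.
Days 1–7 hold the 1st Thursday, 8–14 the 2nd, 15–21 the 3rd, 22–28 the 4th, 29–31 the 5th.
18 is in the range for the 3rd.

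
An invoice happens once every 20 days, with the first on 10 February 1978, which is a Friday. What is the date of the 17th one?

The 17th occurrence is 16 intervals after the first: 16 × 20 = 320 days after 10 February 1978.
February has 28 days — 18 days to the end of February leaves 302.
March has 31 days (271 left).
April has 30 days (241 left).
May has 31 days (210 left).
June has 30 days (180 left).
July has 31 days (149 left).
August has 31 days (118 left).
September has 30 days (88 left).
October has 31 days (57 left).
November has 30 days (27 left).
27 days into December → 27 December 1978.

27 December 1978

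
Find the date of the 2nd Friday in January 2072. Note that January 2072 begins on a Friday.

8 January 2072

January 2072 begins on a Friday, so the first Friday is January 1.
The 2nd Friday is 1 weeks later: 1 + 7 = 8.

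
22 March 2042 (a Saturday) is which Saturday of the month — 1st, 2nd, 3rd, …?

4th

Day 22 falls in week ⌈22/7⌉ of the month.
Days 1–7 hold the 1st Saturday, 8–14 the 2nd, 15–21 the 3rd, 22–28 the 4th, 29–31 the 5th.
22 is in the range for the 4th.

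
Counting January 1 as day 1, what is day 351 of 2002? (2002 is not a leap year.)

Dec 17, 2002

Jan has 31 days (351 − 31 = 320 remain).
Feb has 28 days (320 − 28 = 292 remain).
Mar has 31 days (292 − 31 = 261 remain).
Apr has 30 days (261 − 30 = 231 remain).
May has 31 days (231 − 31 = 200 remain).
Jun has 30 days (200 − 30 = 170 remain).
Jul has 31 days (170 − 31 = 139 remain).
Aug has 31 days (139 − 31 = 108 remain).
Sep has 30 days (108 − 30 = 78 remain).
Oct has 31 days (78 − 31 = 47 remain).
Nov has 30 days (47 − 30 = 17 remain).
17 into Dec → Dec 17.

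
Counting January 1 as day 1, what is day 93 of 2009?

January has 31 days (93 − 31 = 62 remain).
February has 28 days (62 − 28 = 34 remain).
March has 31 days (34 − 31 = 3 remain).
3 into April → April 3.

3 April 2009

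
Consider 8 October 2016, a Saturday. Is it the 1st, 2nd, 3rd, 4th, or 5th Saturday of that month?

2nd

Day 8 falls in week ⌈8/7⌉ of the month.
Days 1–7 hold the 1st Saturday, 8–14 the 2nd, 15–21 the 3rd, 22–28 the 4th, 29–31 the 5th.
8 is in the range for the 2nd.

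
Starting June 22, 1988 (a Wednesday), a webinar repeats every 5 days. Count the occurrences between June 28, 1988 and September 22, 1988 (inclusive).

Occurrences land 5·i days after June 22, 1988 for i = 0, 1, 2, …
June 28, 1988 is 6 days after the start; 6 ÷ 5 = 1 remainder 1; since the remainder is 1, round up to i = 2. First occurrence in the window: #3 on July 2, 1988 (2×5 = 10 days in).
September 22, 1988 is 92 days after the start; 92 ÷ 5 = 18 remainder 2. Last occurrence in the window: #19 on September 20, 1988.
Occurrences #3 through #19: 17 in total.

17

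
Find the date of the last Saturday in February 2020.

February 29, 2020

The first Saturday of February 2020 is February 1.
February 2020 has 29 days. Adding weeks: 1, 8, 15, 22, 29 — the last one ≤ 29 is the 29th.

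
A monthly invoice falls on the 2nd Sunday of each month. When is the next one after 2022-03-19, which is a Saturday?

2022-04-10

March 2022 starts on a Tuesday; its first Sunday is the 6th, so the 2nd Sunday is the 13th — 2022-03-13.
That is not after 2022-03-19, so look at April 2022.
April 2022 starts on a Friday; its first Sunday is the 3rd, so the 2nd Sunday is the 10th — 2022-04-10.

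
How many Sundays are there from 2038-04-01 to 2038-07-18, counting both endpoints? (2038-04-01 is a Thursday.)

2038-04-01 is a Thursday; the first Sunday on or after it is 2038-04-04 (3 days later).
From 2038-04-04 to 2038-07-18: 26 + 31 + 30 + 18 = 105 days (rest of April, May, June, July).
105 ÷ 7 = 15 full weeks with remainder 0, so 15 more Sundays after the first → 16.

16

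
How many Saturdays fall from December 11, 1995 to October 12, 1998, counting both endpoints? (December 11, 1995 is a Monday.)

December 11, 1995 is a Monday; the first Saturday on or after it is December 16, 1995 (5 days later).
From December 16, 1995 to October 12, 1998: 15 + 366 + 365 + 285 = 1031 days (rest of 1995, 1996, 1997, to October 12, 1998 in 1998).
1031 ÷ 7 = 147 full weeks with remainder 2, so 147 more Saturdays after the first → 148.

148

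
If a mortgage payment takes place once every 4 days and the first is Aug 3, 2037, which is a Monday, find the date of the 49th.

The 49th occurrence is 48 intervals after the first: 48 × 4 = 192 days after Aug 3, 2037.
Aug has 31 days — 28 days to the end of Aug leaves 164.
Sep has 30 days (134 left).
Oct has 31 days (103 left).
Nov has 30 days (73 left).
Dec has 31 days (42 left).
Jan has 31 days (11 left).
11 days into Feb → Feb 11, 2038.

Feb 11, 2038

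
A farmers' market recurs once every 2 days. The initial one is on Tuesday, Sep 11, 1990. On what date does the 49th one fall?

Dec 16, 1990

The 49th occurrence is 48 intervals after the first: 48 × 2 = 96 days after Sep 11, 1990.
Sep has 30 days — 19 days to the end of Sep leaves 77.
Oct has 31 days (46 left).
Nov has 30 days (16 left).
16 days into Dec → Dec 16, 1990.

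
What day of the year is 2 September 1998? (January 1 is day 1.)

245

Days in months before September: 31 + 28 + 31 + 30 + 31 + 30 + 31 + 31 = 243.
Plus 2 days into September → day 245.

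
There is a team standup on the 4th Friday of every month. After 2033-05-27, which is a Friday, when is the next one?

May 2033 starts on a Sunday; its first Friday is the 6th, so the 4th Friday is the 27th — 2033-05-27.
That is not after 2033-05-27, so look at June 2033.
June 2033 starts on a Wednesday; its first Friday is the 3rd, so the 4th Friday is the 24th — 2033-06-24.

2033-06-24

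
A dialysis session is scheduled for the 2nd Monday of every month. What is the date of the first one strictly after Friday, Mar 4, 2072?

Mar 2072 starts on a Tuesday; its first Monday is the 7th, so the 2nd Monday is the 14th — Mar 14, 2072.
Mar 14, 2072 is after Mar 4, 2072, so that is the next one.

Mar 14, 2072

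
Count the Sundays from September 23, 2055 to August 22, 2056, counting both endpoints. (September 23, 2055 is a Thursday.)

September 23, 2055 is a Thursday; the first Sunday on or after it is September 26, 2055 (3 days later).
From September 26, 2055 to August 22, 2056: 96 + 235 = 331 days (rest of 2055, to August 22, 2056 in 2056).
331 ÷ 7 = 47 full weeks with remainder 2, so 47 more Sundays after the first → 48.

48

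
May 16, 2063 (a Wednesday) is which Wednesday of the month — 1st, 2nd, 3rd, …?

3rd

Day 16 falls in week ⌈16/7⌉ of the month.
Days 1–7 hold the 1st Wednesday, 8–14 the 2nd, 15–21 the 3rd, 22–28 the 4th, 29–31 the 5th.
16 is in the range for the 3rd.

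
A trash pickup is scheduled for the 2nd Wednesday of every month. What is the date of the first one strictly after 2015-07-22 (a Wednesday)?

2015-08-12

July 2015 starts on a Wednesday; its first Wednesday is the 1st, so the 2nd Wednesday is the 8th — 2015-07-08.
That is not after 2015-07-22, so look at August 2015.
August 2015 starts on a Saturday; its first Wednesday is the 5th, so the 2nd Wednesday is the 12th — 2015-08-12.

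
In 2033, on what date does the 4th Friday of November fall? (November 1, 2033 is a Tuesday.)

November 2033 begins on a Tuesday, so the first Friday is November 4 (3 days later).
The 4th Friday is 3 weeks later: 4 + 21 = 25.

2033-11-25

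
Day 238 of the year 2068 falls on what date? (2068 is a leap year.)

January has 31 days (238 − 31 = 207 remain).
February has 29 days (207 − 29 = 178 remain).
March has 31 days (178 − 31 = 147 remain).
April has 30 days (147 − 30 = 117 remain).
May has 31 days (117 − 31 = 86 remain).
June has 30 days (86 − 30 = 56 remain).
July has 31 days (56 − 31 = 25 remain).
25 into August → August 25.

August 25, 2068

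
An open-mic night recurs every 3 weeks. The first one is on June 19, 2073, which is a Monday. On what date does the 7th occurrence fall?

The 7th occurrence is 6 intervals after the first: 6 × 21 = 126 days after June 19, 2073.
June has 30 days — 11 days to the end of June leaves 115.
July has 31 days (84 left).
August has 31 days (53 left).
September has 30 days (23 left).
23 days into October → October 23, 2073.

October 23, 2073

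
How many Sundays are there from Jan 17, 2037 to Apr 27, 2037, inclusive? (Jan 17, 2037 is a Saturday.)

Jan 17, 2037 is a Saturday; the first Sunday on or after it is Jan 18, 2037 (1 day later).
From Jan 18, 2037 to Apr 27, 2037: 13 + 28 + 31 + 27 = 99 days (rest of Jan, Feb, Mar, Apr).
99 ÷ 7 = 14 full weeks with remainder 1, so 14 more Sundays after the first → 15.

15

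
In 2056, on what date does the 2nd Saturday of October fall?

The first Saturday of October 2056 is October 7.
The 2nd Saturday is 1 weeks later: 7 + 7 = 14.

2056-10-14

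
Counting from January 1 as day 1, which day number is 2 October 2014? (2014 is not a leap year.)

275

Days in months before October: 31 + 28 + 31 + 30 + 31 + 30 + 31 + 31 + 30 = 273.
Plus 2 days into October → day 275.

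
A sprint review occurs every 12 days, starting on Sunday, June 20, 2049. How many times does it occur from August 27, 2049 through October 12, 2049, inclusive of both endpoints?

Occurrences land 12·i days after June 20, 2049 for i = 0, 1, 2, …
August 27, 2049 is 68 days after the start; 68 ÷ 12 = 5 remainder 8; since the remainder is 8, round up to i = 6. First occurrence in the window: #7 on August 31, 2049 (6×12 = 72 days in).
October 12, 2049 is 114 days after the start; 114 ÷ 12 = 9 remainder 6. Last occurrence in the window: #10 on October 6, 2049.
Occurrences #7 through #10: 4 in total.

4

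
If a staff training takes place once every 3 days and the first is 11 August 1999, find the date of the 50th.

The 50th occurrence is 49 intervals after the first: 49 × 3 = 147 days after 11 August 1999.
August has 31 days — 20 days to the end of August leaves 127.
September has 30 days (97 left).
October has 31 days (66 left).
November has 30 days (36 left).
December has 31 days (5 left).
5 days into January → 5 January 2000.

5 January 2000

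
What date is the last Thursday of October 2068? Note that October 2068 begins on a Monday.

25 October 2068

October 2068 begins on a Monday, so the first Thursday is October 4 (3 days later).
October 2068 has 31 days. Adding weeks: 4, 11, 18, 25 — the last one ≤ 31 is the 25th.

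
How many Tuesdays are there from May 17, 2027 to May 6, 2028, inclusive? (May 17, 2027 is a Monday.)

May 17, 2027 is a Monday; the first Tuesday on or after it is May 18, 2027 (1 day later).
From May 18, 2027 to May 6, 2028: 227 + 127 = 354 days (rest of 2027, to May 6, 2028 in 2028).
354 ÷ 7 = 50 full weeks with remainder 4, so 50 more Tuesdays after the first → 51.

51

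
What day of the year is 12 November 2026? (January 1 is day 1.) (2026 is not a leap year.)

316

Days in months before November: 31 + 28 + 31 + 30 + 31 + 30 + 31 + 31 + 30 + 31 = 304.
Plus 12 days into November → day 316.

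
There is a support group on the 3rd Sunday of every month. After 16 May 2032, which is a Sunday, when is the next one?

May 2032 starts on a Saturday; its first Sunday is the 2nd, so the 3rd Sunday is the 16th — 16 May 2032.
That is not after 16 May 2032, so look at June 2032.
June 2032 starts on a Tuesday; its first Sunday is the 6th, so the 3rd Sunday is the 20th — 20 June 2032.

20 June 2032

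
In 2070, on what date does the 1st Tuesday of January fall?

January 2070 begins on a Wednesday, so the first Tuesday is January 7 (6 days later).

January 7, 2070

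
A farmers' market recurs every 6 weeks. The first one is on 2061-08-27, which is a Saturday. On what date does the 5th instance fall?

2062-02-11

The 5th occurrence is 4 intervals after the first: 4 × 42 = 168 days after 2061-08-27.
August has 31 days — 4 days to the end of August leaves 164.
September has 30 days (134 left).
October has 31 days (103 left).
November has 30 days (73 left).
December has 31 days (42 left).
January has 31 days (11 left).
11 days into February → 2062-02-11.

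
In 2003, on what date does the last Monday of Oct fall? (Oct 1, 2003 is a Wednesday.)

Oct 2003 begins on a Wednesday, so the first Monday is Oct 6 (5 days later).
Oct 2003 has 31 days. Adding weeks: 6, 13, 20, 27 — the last one ≤ 31 is the 27th.

Oct 27, 2003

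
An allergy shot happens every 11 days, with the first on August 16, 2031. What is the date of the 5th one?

The 5th occurrence is 4 intervals after the first: 4 × 11 = 44 days after August 16, 2031.
August has 31 days — 15 days to the end of August leaves 29.
29 days into September → September 29, 2031.

September 29, 2031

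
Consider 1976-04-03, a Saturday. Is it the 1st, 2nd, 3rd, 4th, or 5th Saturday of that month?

Day 3 falls in week ⌈3/7⌉ of the month.
Days 1–7 hold the 1st Saturday, 8–14 the 2nd, 15–21 the 3rd, 22–28 the 4th, 29–31 the 5th.
3 is in the range for the 1st.

1st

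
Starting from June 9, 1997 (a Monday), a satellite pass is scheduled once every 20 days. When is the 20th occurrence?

June 24, 1998

The 20th occurrence is 19 intervals after the first: 19 × 20 = 380 days after June 9, 1997.
June has 30 days — 21 days to the end of June leaves 359.
July has 31 days (328 left).
August has 31 days (297 left).
September has 30 days (267 left).
October has 31 days (236 left).
November has 30 days (206 left).
December has 31 days (175 left).
January has 31 days (144 left).
February has 28 days (116 left).
March has 31 days (85 left).
April has 30 days (55 left).
May has 31 days (24 left).
24 days into June → June 24, 1998.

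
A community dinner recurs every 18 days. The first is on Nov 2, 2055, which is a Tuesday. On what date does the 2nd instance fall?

Nov 20, 2055

The 2nd occurrence is 1 interval after the first: 1 × 18 = 18 days after Nov 2, 2055.
18 days later is Nov 20, 2055.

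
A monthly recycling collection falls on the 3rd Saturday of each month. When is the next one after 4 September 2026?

19 September 2026

September 2026 starts on a Tuesday; its first Saturday is the 5th, so the 3rd Saturday is the 19th — 19 September 2026.
19 September 2026 is after 4 September 2026, so that is the next one.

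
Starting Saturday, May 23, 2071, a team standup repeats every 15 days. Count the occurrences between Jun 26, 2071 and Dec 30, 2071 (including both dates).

Occurrences land 15·i days after May 23, 2071 for i = 0, 1, 2, …
Jun 26, 2071 is 34 days after the start; 34 ÷ 15 = 2 remainder 4; since the remainder is 4, round up to i = 3. First occurrence in the window: #4 on Jul 7, 2071 (3×15 = 45 days in).
Dec 30, 2071 is 221 days after the start; 221 ÷ 15 = 14 remainder 11. Last occurrence in the window: #15 on Dec 19, 2071.
Occurrences #4 through #15: 12 in total.

12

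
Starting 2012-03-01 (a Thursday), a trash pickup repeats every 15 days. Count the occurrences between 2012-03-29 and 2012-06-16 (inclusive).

Occurrences land 15·i days after 2012-03-01 for i = 0, 1, 2, …
2012-03-29 is 28 days after the start; 28 ÷ 15 = 1 remainder 13; since the remainder is 13, round up to i = 2. First occurrence in the window: #3 on 2012-03-31 (2×15 = 30 days in).
2012-06-16 is 107 days after the start; 107 ÷ 15 = 7 remainder 2. Last occurrence in the window: #8 on 2012-06-14.
Occurrences #3 through #8: 6 in total.

6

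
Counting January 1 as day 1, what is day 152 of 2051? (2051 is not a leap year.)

June 1, 2051

January has 31 days (152 − 31 = 121 remain).
February has 28 days (121 − 28 = 93 remain).
March has 31 days (93 − 31 = 62 remain).
April has 30 days (62 − 30 = 32 remain).
May has 31 days (32 − 31 = 1 remain).
1 into June → June 1.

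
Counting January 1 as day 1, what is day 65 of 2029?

March 6, 2029

January has 31 days (65 − 31 = 34 remain).
February has 28 days (34 − 28 = 6 remain).
6 into March → March 6.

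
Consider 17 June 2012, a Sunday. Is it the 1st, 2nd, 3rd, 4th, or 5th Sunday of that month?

3rd

Day 17 falls in week ⌈17/7⌉ of the month.
Days 1–7 hold the 1st Sunday, 8–14 the 2nd, 15–21 the 3rd, 22–28 the 4th, 29–31 the 5th.
17 is in the range for the 3rd.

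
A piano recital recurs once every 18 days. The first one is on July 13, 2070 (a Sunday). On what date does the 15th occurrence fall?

The 15th occurrence is 14 intervals after the first: 14 × 18 = 252 days after July 13, 2070.
July has 31 days — 18 days to the end of July leaves 234.
August has 31 days (203 left).
September has 30 days (173 left).
October has 31 days (142 left).
November has 30 days (112 left).
December has 31 days (81 left).
January has 31 days (50 left).
February has 28 days (22 left).
22 days into March → March 22, 2071.

March 22, 2071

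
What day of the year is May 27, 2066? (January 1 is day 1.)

147

Days in months before May: 31 + 28 + 31 + 30 = 120.
Plus 27 days into May → day 147.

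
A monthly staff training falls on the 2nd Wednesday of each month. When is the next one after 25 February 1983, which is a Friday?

February 1983 starts on a Tuesday; its first Wednesday is the 2nd, so the 2nd Wednesday is the 9th — 9 February 1983.
That is not after 25 February 1983, so look at March 1983.
March 1983 starts on a Tuesday; its first Wednesday is the 2nd, so the 2nd Wednesday is the 9th — 9 March 1983.

9 March 1983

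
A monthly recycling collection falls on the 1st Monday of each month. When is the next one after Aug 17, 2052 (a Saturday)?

Aug 2052 starts on a Thursday, so its 1st Monday is Aug 5, 2052 (4 days in).
That is not after Aug 17, 2052, so look at Sep 2052.
Sep 2052 starts on a Sunday, so its 1st Monday is Sep 2, 2052 (1 day in).

Sep 2, 2052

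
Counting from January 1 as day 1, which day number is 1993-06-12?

Days in months before June: 31 + 28 + 31 + 30 + 31 = 151.
Plus 12 days into June → day 163.

163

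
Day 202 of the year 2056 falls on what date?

2056-07-20

January has 31 days (202 − 31 = 171 remain).
February has 29 days (171 − 29 = 142 remain).
March has 31 days (142 − 31 = 111 remain).
April has 30 days (111 − 30 = 81 remain).
May has 31 days (81 − 31 = 50 remain).
June has 30 days (50 − 30 = 20 remain).
20 into July → July 20.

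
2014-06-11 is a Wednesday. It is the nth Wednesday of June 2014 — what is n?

Day 11 falls in week ⌈11/7⌉ of the month.
Days 1–7 hold the 1st Wednesday, 8–14 the 2nd, 15–21 the 3rd, 22–28 the 4th, 29–31 the 5th.
11 is in the range for the 2nd.

2nd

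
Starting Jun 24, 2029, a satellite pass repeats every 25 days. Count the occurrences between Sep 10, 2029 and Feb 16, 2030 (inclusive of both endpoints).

6

Occurrences land 25·i days after Jun 24, 2029 for i = 0, 1, 2, …
Sep 10, 2029 is 78 days after the start; 78 ÷ 25 = 3 remainder 3; since the remainder is 3, round up to i = 4. First occurrence in the window: #5 on Oct 2, 2029 (4×25 = 100 days in).
Feb 16, 2030 is 237 days after the start; 237 ÷ 25 = 9 remainder 12. Last occurrence in the window: #10 on Feb 4, 2030.
Occurrences #5 through #10: 6 in total.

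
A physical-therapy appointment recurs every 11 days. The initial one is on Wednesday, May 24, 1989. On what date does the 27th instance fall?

March 6, 1990

The 27th occurrence is 26 intervals after the first: 26 × 11 = 286 days after May 24, 1989.
May has 31 days — 7 days to the end of May leaves 279.
June has 30 days (249 left).
July has 31 days (218 left).
August has 31 days (187 left).
September has 30 days (157 left).
October has 31 days (126 left).
November has 30 days (96 left).
December has 31 days (65 left).
January has 31 days (34 left).
February has 28 days (6 left).
6 days into March → March 6, 1990.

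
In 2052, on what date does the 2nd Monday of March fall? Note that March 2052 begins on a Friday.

March 2052 begins on a Friday, so the first Monday is March 4 (3 days later).
The 2nd Monday is 1 weeks later: 4 + 7 = 11.

2052-03-11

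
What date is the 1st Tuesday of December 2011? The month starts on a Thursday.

December 6, 2011

December 2011 begins on a Thursday, so the first Tuesday is December 6 (5 days later).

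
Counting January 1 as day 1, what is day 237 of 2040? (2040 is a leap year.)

2040-08-24

January has 31 days (237 − 31 = 206 remain).
February has 29 days (206 − 29 = 177 remain).
March has 31 days (177 − 31 = 146 remain).
April has 30 days (146 − 30 = 116 remain).
May has 31 days (116 − 31 = 85 remain).
June has 30 days (85 − 30 = 55 remain).
July has 31 days (55 − 31 = 24 remain).
24 into August → August 24.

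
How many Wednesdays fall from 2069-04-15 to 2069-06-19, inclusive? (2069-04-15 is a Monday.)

10

2069-04-15 is a Monday; the first Wednesday on or after it is 2069-04-17 (2 days later).
From 2069-04-17 to 2069-06-19: 13 + 31 + 19 = 63 days (rest of April, May, June).
63 ÷ 7 = 9 full weeks with remainder 0, so 9 more Wednesdays after the first → 10.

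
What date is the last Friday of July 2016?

The first Friday of July 2016 is July 1.
July 2016 has 31 days. Adding weeks: 1, 8, 15, 22, 29 — the last one ≤ 31 is the 29th.

July 29, 2016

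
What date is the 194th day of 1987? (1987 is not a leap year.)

13 July 1987

January has 31 days (194 − 31 = 163 remain).
February has 28 days (163 − 28 = 135 remain).
March has 31 days (135 − 31 = 104 remain).
April has 30 days (104 − 30 = 74 remain).
May has 31 days (74 − 31 = 43 remain).
June has 30 days (43 − 30 = 13 remain).
13 into July → July 13.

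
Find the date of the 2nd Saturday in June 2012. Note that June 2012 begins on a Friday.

June 9, 2012

June 2012 begins on a Friday, so the first Saturday is June 2 (1 day later).
The 2nd Saturday is 1 weeks later: 2 + 7 = 9.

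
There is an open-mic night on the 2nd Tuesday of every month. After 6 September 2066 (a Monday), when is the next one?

September 2066 starts on a Wednesday; its first Tuesday is the 7th, so the 2nd Tuesday is the 14th — 14 September 2066.
14 September 2066 is after 6 September 2066, so that is the next one.

14 September 2066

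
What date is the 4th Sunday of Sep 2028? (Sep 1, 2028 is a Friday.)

Sep 24, 2028

Sep 2028 begins on a Friday, so the first Sunday is Sep 3 (2 days later).
The 4th Sunday is 3 weeks later: 3 + 21 = 24.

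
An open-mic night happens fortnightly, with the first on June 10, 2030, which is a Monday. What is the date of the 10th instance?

The 10th occurrence is 9 intervals after the first: 9 × 14 = 126 days after June 10, 2030.
June has 30 days — 20 days to the end of June leaves 106.
July has 31 days (75 left).
August has 31 days (44 left).
September has 30 days (14 left).
14 days into October → October 14, 2030.

October 14, 2030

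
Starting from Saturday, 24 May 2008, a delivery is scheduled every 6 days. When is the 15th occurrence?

The 15th occurrence is 14 intervals after the first: 14 × 6 = 84 days after 24 May 2008.
May has 31 days — 7 days to the end of May leaves 77.
June has 30 days (47 left).
July has 31 days (16 left).
16 days into August → 16 August 2008.

16 August 2008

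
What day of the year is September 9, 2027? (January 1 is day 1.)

Days in months before September: 31 + 28 + 31 + 30 + 31 + 30 + 31 + 31 = 243.
Plus 9 days into September → day 252.

252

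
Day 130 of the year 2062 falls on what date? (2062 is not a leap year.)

January has 31 days (130 − 31 = 99 remain).
February has 28 days (99 − 28 = 71 remain).
March has 31 days (71 − 31 = 40 remain).
April has 30 days (40 − 30 = 10 remain).
10 into May → May 10.

May 10, 2062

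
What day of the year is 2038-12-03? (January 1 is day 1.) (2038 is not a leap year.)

337

Days in months before December: 31 + 28 + 31 + 30 + 31 + 30 + 31 + 31 + 30 + 31 + 30 = 334.
Plus 3 days into December → day 337.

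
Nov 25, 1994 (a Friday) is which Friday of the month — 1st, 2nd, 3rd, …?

4th

Day 25 falls in week ⌈25/7⌉ of the month.
Days 1–7 hold the 1st Friday, 8–14 the 2nd, 15–21 the 3rd, 22–28 the 4th, 29–31 the 5th.
25 is in the range for the 4th.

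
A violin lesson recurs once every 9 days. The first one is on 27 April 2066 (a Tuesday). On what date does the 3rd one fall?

The 3rd occurrence is 2 intervals after the first: 2 × 9 = 18 days after 27 April 2066.
April has 30 days — 3 days to the end of April leaves 15.
15 days into May → 15 May 2066.

15 May 2066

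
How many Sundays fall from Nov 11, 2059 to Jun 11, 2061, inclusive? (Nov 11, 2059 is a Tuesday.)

82

Nov 11, 2059 is a Tuesday; the first Sunday on or after it is Nov 16, 2059 (5 days later).
From Nov 16, 2059 to Jun 11, 2061: 45 + 366 + 162 = 573 days (rest of 2059, 2060, to Jun 11, 2061 in 2061).
573 ÷ 7 = 81 full weeks with remainder 6, so 81 more Sundays after the first → 82.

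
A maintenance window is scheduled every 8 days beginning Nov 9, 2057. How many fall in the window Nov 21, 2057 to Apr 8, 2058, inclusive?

17

Occurrences land 8·i days after Nov 9, 2057 for i = 0, 1, 2, …
Nov 21, 2057 is 12 days after the start; 12 ÷ 8 = 1 remainder 4; since the remainder is 4, round up to i = 2. First occurrence in the window: #3 on Nov 25, 2057 (2×8 = 16 days in).
Apr 8, 2058 is 150 days after the start; 150 ÷ 8 = 18 remainder 6. Last occurrence in the window: #19 on Apr 2, 2058.
Occurrences #3 through #19: 17 in total.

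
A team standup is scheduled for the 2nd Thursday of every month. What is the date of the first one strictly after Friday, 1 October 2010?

October 2010 starts on a Friday; its first Thursday is the 7th, so the 2nd Thursday is the 14th — 14 October 2010.
14 October 2010 is after 1 October 2010, so that is the next one.

14 October 2010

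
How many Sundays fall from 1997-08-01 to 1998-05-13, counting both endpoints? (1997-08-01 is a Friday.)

41

1997-08-01 is a Friday; the first Sunday on or after it is 1997-08-03 (2 days later).
From 1997-08-03 to 1998-05-13: 28 + 30 + 31 + 30 + 31 + 31 + 28 + 31 + 30 + 13 = 283 days (rest of August, September, October, November, December, January, February, March, April, May).
283 ÷ 7 = 40 full weeks with remainder 3, so 40 more Sundays after the first → 41.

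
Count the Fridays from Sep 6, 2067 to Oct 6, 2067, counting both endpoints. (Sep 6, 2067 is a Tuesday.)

Sep 6, 2067 is a Tuesday; the first Friday on or after it is Sep 9, 2067 (3 days later).
From Sep 9, 2067 to Oct 6, 2067: 21 + 6 = 27 days (rest of Sep, Oct).
27 ÷ 7 = 3 full weeks with remainder 6, so 3 more Fridays after the first → 4.

4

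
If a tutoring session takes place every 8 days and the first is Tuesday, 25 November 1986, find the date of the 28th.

29 June 1987

The 28th occurrence is 27 intervals after the first: 27 × 8 = 216 days after 25 November 1986.
November has 30 days — 5 days to the end of November leaves 211.
December has 31 days (180 left).
January has 31 days (149 left).
February has 28 days (121 left).
March has 31 days (90 left).
April has 30 days (60 left).
May has 31 days (29 left).
29 days into June → 29 June 1987.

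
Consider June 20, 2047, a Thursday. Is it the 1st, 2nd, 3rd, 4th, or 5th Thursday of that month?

3rd

Day 20 falls in week ⌈20/7⌉ of the month.
Days 1–7 hold the 1st Thursday, 8–14 the 2nd, 15–21 the 3rd, 22–28 the 4th, 29–31 the 5th.
20 is in the range for the 3rd.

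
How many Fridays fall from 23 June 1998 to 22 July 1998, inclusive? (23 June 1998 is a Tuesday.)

23 June 1998 is a Tuesday; the first Friday on or after it is 26 June 1998 (3 days later).
From 26 June 1998 to 22 July 1998: 4 + 22 = 26 days (rest of June, July).
26 ÷ 7 = 3 full weeks with remainder 5, so 3 more Fridays after the first → 4.

4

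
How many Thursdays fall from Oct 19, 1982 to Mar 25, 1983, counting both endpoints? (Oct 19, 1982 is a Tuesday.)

23

Oct 19, 1982 is a Tuesday; the first Thursday on or after it is Oct 21, 1982 (2 days later).
From Oct 21, 1982 to Mar 25, 1983: 10 + 30 + 31 + 31 + 28 + 25 = 155 days (rest of Oct, Nov, Dec, Jan, Feb, Mar).
155 ÷ 7 = 22 full weeks with remainder 1, so 22 more Thursdays after the first → 23.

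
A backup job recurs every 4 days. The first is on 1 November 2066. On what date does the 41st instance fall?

10 April 2067

The 41st occurrence is 40 intervals after the first: 40 × 4 = 160 days after 1 November 2066.
November has 30 days — 29 days to the end of November leaves 131.
December has 31 days (100 left).
January has 31 days (69 left).
February has 28 days (41 left).
March has 31 days (10 left).
10 days into April → 10 April 2067.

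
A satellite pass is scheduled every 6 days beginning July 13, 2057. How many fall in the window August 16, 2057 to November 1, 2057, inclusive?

13

Occurrences land 6·i days after July 13, 2057 for i = 0, 1, 2, …
August 16, 2057 is 34 days after the start; 34 ÷ 6 = 5 remainder 4; since the remainder is 4, round up to i = 6. First occurrence in the window: #7 on August 18, 2057 (6×6 = 36 days in).
November 1, 2057 is 111 days after the start; 111 ÷ 6 = 18 remainder 3. Last occurrence in the window: #19 on October 29, 2057.
Occurrences #7 through #19: 13 in total.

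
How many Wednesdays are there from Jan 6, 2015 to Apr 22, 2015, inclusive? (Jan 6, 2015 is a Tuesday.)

16

Jan 6, 2015 is a Tuesday; the first Wednesday on or after it is Jan 7, 2015 (1 day later).
From Jan 7, 2015 to Apr 22, 2015: 24 + 28 + 31 + 22 = 105 days (rest of Jan, Feb, Mar, Apr).
105 ÷ 7 = 15 full weeks with remainder 0, so 15 more Wednesdays after the first → 16.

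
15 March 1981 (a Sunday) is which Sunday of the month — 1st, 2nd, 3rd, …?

Day 15 falls in week ⌈15/7⌉ of the month.
Days 1–7 hold the 1st Sunday, 8–14 the 2nd, 15–21 the 3rd, 22–28 the 4th, 29–31 the 5th.
15 is in the range for the 3rd.

3rd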